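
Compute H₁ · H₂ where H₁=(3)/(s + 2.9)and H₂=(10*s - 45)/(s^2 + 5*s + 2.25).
Series: H = H₁ · H₂ = (n₁·n₂)/(d₁·d₂).
Num: n₁·n₂ = 30*s - 135. Den: d₁·d₂ = s^3 + 7.9*s^2 + 16.75*s + 6.525.
H(s) = (30*s - 135)/(s^3 + 7.9*s^2 + 16.75*s + 6.525)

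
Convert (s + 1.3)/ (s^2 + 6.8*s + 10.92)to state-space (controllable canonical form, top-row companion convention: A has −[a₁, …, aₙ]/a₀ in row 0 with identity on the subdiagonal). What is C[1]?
Reachable canonical form: C = numerator coefficients (right-aligned, zero-padded to length n).
num = s + 1.3, C = [[1, 1.3]].
C[1] = 1.3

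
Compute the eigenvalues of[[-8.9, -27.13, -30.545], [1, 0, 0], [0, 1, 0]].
Eigenvalues solve det(λI - A) = 0.
Characteristic polynomial: λ^3 + 8.9*λ^2 + 27.13*λ + 30.545 = 0.
Factor: (λ + 4.1)(λ^2 + 4.8*λ + 7.45) = 0.
Roots: -2.4 + 1.3j, -2.4 - 1.3j, -4.1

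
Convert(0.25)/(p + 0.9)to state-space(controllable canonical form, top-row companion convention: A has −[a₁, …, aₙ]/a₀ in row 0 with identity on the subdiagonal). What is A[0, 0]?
Reachable canonical form for den = p + 0.9: top row of A = -[a₁,a₂,...,aₙ]/a₀, ones on the subdiagonal, zeros elsewhere.
A = [[-0.9]].
A[0,0] = -0.9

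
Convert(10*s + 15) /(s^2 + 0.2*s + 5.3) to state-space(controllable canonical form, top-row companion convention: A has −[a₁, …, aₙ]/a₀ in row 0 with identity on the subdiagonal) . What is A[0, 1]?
Reachable canonical form for den = s^2 + 0.2*s + 5.3: top row of A = -[a₁,a₂,...,aₙ]/a₀, ones on the subdiagonal, zeros elsewhere.
A = [[-0.2, -5.3], [1, 0]].
A[0,1] = -5.3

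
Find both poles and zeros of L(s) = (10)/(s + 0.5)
Set denominator = 0: s + 0.5 = 0 → Poles: -0.5
Numerator is a nonzero constant (10) → Zeros: none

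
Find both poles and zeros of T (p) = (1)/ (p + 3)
Set denominator = 0: p + 3 = 0 → Poles: -3
Numerator is a nonzero constant (1) → Zeros: none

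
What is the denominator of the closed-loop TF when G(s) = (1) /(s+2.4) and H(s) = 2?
Characteristic poly = G_den * H_den + G_num * H_num = (s + 2.4) + (2) = s + 4.4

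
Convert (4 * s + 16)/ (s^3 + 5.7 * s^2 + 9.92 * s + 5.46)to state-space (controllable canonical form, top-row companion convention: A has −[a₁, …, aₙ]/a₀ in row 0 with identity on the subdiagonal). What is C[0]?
Reachable canonical form: C = numerator coefficients (right-aligned, zero-padded to length n).
num = 4*s + 16, C = [[0, 4, 16]].
C[0] = 0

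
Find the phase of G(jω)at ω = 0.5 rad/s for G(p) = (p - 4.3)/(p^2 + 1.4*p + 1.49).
Substitute p = j*0.5: G(j0.5) = -2.45709 + 1.79029j.
∠G(j0.5) = atan2(Im, Re) = atan2(1.79029, -2.45709) = 143.92°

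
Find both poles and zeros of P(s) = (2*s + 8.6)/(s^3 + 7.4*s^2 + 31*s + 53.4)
Set denominator = 0: s^3 + 7.4*s^2 + 31*s + 53.4 = (s + 3)(s^2 + 4.4*s + 17.8) = 0 → Poles: -2.2 + 3.6j, -2.2 - 3.6j, -3
Set numerator = 0: 2*s + 8.6 = 0 → Zeros: -4.3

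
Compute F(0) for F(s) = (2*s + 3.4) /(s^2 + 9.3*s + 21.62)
DC gain = F(0) = num(0)/den(0) = 3.4/21.62 = 0.1573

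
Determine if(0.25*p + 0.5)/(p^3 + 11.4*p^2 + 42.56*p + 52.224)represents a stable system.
Denominator: p^3 + 11.4*p^2 + 42.56*p + 52.224 = (p + 4.8)(p + 3.2)(p + 3.4). Poles: -3.2, -3.4, -4.8. All Re(p)<0: Yes (stable)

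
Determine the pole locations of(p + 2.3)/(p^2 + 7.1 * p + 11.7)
Set denominator = 0: p^2 + 7.1*p + 11.7 = (p + 4.5)(p + 2.6) = 0 → Poles: -2.6, -4.5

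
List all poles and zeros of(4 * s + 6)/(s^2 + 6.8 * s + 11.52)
Set denominator = 0: s^2 + 6.8*s + 11.52 = (s + 3.2)(s + 3.6) = 0 → Poles: -3.2, -3.6
Set numerator = 0: 4*s + 6 = 0 → Zeros: -1.5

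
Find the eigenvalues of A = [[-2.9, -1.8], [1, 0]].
Eigenvalues solve det(λI - A) = 0.
Characteristic polynomial: λ^2 + 2.9*λ + 1.8 = 0.
Factor: (λ + 0.9)(λ + 2) = 0.
Roots: -0.9, -2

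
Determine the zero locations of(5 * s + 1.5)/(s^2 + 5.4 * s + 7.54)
Set numerator = 0: 5*s + 1.5 = 0 → Zeros: -0.3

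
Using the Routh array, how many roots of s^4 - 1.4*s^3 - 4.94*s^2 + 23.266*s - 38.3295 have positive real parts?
Routh array:
s^4: [1, -4.94, -38.3295]; s^3: [-1.4, 23.266]; s^2: [11.6786, -38.3295]; s^1: [18.6711]; s^0: [-38.3295]
First column: [1, -1.4, 11.6786, 18.6711, -38.3295]. Sign changes = RHP roots = 3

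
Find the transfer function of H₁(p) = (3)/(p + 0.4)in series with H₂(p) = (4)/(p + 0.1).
Series: H = H₁ · H₂ = (n₁·n₂)/(d₁·d₂).
Num: n₁·n₂ = 12. Den: d₁·d₂ = p^2 + 0.5*p + 0.04.
H(p) = (12)/(p^2 + 0.5*p + 0.04)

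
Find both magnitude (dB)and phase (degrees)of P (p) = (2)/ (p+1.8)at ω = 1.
Substitute p = j*1: P(j1) = 0.849057 - 0.471698j.
|P| = 20*log₁₀(sqrt(Re²+Im²)) = -0.25 dB.
∠P = atan2(Im, Re) = -29.05°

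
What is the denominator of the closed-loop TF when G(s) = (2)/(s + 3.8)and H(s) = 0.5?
Characteristic poly = G_den * H_den + G_num * H_num = (s + 3.8) + (1) = s + 4.8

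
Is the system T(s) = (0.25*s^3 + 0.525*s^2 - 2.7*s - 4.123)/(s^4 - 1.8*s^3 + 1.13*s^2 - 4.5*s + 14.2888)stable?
Denominator: s^4 - 1.8*s^3 + 1.13*s^2 - 4.5*s + 14.2888 = (s^2 - 3.6*s + 4.24)(s^2 + 1.8*s + 3.37). Poles: -0.9 + 1.6j, -0.9 - 1.6j, 1.8 + 1j, 1.8 - 1j. All Re(p)<0: No (unstable)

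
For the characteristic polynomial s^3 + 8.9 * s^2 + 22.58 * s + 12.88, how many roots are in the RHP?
s^3 + 8.9*s^2 + 22.58*s + 12.88 = (s + 4.6)(s + 0.8)(s + 3.5). Poles: -0.8, -3.5, -4.6. RHP poles (Re>0): 0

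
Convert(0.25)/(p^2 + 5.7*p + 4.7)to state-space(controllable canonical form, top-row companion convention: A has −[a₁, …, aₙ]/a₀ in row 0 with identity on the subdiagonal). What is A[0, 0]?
Reachable canonical form for den = p^2 + 5.7*p + 4.7: top row of A = -[a₁,a₂,...,aₙ]/a₀, ones on the subdiagonal, zeros elsewhere.
A = [[-5.7, -4.7], [1, 0]].
A[0,0] = -5.7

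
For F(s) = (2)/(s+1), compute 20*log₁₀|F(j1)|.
Substitute s = j*1: F(j1) = 1 - 1j.
|F(j1)| = sqrt(Re² + Im²) = 1.414.
20*log₁₀(1.414) = 3.01 dB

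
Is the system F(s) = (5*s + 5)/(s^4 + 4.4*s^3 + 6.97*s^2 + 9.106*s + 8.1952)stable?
Denominator: s^4 + 4.4*s^3 + 6.97*s^2 + 9.106*s + 8.1952 = (s + 2.6)(s + 1.6)(s^2 + 0.2*s + 1.97). Poles: -0.1 + 1.4j, -0.1 - 1.4j, -1.6, -2.6. All Re(p)<0: Yes (stable)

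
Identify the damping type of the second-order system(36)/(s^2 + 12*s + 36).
Standard form: ωn²/(s²+2ζωn·s+ωn²) gives ωn=6, ζ=1.
Critically damped (ζ = 1)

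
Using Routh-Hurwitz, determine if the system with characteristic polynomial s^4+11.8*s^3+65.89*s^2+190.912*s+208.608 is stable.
Routh array:
s^4: [1, 65.89, 208.608]; s^3: [11.8, 190.912]; s^2: [49.711, 208.608]; s^1: [141.394]; s^0: [208.608]
First column: [1, 11.8, 49.711, 141.394, 208.608]. Sign changes = 0.
Yes, stable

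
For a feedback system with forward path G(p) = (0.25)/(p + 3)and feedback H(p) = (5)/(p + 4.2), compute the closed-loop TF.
Closed-loop T = G/(1+GH).
Numerator: G_num * H_den = 0.25*p + 1.05.
Denominator: G_den * H_den + G_num * H_num = (p^2 + 7.2*p + 12.6) + (1.25) = p^2 + 7.2*p + 13.85.
T(p) = (0.25*p + 1.05)/(p^2 + 7.2*p + 13.85)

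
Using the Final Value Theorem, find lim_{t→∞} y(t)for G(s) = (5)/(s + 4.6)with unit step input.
FVT: lim_{t→∞} y(t) = lim_{s→0} s*Y(s) where Y(s) = G(s)/s.
= lim_{s→0} G(s) = G(0) = num(0)/den(0) = 5/4.6 = 1.087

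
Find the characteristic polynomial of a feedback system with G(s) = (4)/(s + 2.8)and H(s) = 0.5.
Characteristic poly = G_den * H_den + G_num * H_num = (s + 2.8) + (2) = s + 4.8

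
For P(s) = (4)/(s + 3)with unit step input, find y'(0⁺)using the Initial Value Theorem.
IVT: y'(0⁺) = lim_{s→∞} s²·Y(s) = lim_{s→∞} s·P(s).
deg(num) = 0, deg(den) = 1, relative degree = 1, so s·P(s) → (leading num)/(leading den) = 4/1 = 4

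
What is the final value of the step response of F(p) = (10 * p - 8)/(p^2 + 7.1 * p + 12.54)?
FVT: lim_{t→∞} y(t) = lim_{p→0} p*Y(p) where Y(p) = F(p)/p.
= lim_{p→0} F(p) = F(0) = num(0)/den(0) = -8/12.54 = -0.638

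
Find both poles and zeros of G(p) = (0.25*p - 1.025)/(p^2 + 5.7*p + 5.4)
Set denominator = 0: p^2 + 5.7*p + 5.4 = (p + 1.2)(p + 4.5) = 0 → Poles: -1.2, -4.5
Set numerator = 0: 0.25*p - 1.025 = 0 → Zeros: 4.1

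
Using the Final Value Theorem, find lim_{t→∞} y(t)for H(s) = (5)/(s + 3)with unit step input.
FVT: lim_{t→∞} y(t) = lim_{s→0} s*Y(s) where Y(s) = H(s)/s.
= lim_{s→0} H(s) = H(0) = num(0)/den(0) = 5/3 = 1.667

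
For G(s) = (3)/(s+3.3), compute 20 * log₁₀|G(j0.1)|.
Substitute s = j*0.1: G(j0.1) = 0.908257 - 0.0275229j.
|G(j0.1)| = sqrt(Re² + Im²) = 0.9087.
20*log₁₀(0.9087) = -0.83 dB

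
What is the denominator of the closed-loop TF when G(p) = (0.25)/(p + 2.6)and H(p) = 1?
Characteristic poly = G_den * H_den + G_num * H_num = (p + 2.6) + (0.25) = p + 2.85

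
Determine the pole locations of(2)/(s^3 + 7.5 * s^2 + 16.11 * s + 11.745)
Set denominator = 0: s^3 + 7.5*s^2 + 16.11*s + 11.745 = (s + 4.5)(s^2 + 3*s + 2.61) = 0 → Poles: -1.5 + 0.6j, -1.5 - 0.6j, -4.5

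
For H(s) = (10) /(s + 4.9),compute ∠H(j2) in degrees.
Substitute s = j*2: H(j2) = 1.74938 - 0.714031j.
∠H(j2) = atan2(Im, Re) = atan2(-0.714031, 1.74938) = -22.20°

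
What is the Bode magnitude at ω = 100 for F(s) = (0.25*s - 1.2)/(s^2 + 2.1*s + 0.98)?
Substitute s = j*100: F(j100) = 0.000172446 - 0.00249662j.
|F(j100)| = sqrt(Re² + Im²) = 0.002503.
20*log₁₀(0.002503) = -52.03 dB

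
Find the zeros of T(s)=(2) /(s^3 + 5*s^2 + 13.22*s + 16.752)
Numerator is a nonzero constant (2) → Zeros: none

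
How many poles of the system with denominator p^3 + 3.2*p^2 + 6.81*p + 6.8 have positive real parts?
p^3 + 3.2*p^2 + 6.81*p + 6.8 = (p + 1.6)(p^2 + 1.6*p + 4.25). Poles: -0.8 + 1.9j, -0.8 - 1.9j, -1.6. RHP poles (Re>0): 0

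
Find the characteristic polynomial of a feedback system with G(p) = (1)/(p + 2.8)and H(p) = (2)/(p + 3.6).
Characteristic poly = G_den * H_den + G_num * H_num = (p^2 + 6.4*p + 10.08) + (2) = p^2 + 6.4*p + 12.08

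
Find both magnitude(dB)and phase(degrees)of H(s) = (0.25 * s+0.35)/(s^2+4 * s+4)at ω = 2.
Substitute s = j*2: H(j2) = 0.0625 - 0.04375j.
|H| = 20*log₁₀(sqrt(Re²+Im²)) = -22.35 dB.
∠H = atan2(Im, Re) = -34.99°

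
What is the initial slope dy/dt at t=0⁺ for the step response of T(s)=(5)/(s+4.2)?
IVT: y'(0⁺) = lim_{s→∞} s²·Y(s) = lim_{s→∞} s·T(s).
deg(num) = 0, deg(den) = 1, relative degree = 1, so s·T(s) → (leading num)/(leading den) = 5/1 = 5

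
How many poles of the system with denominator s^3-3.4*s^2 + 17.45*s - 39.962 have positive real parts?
s^3 - 3.4*s^2 + 17.45*s - 39.962 = (s - 2.6)(s^2 - 0.8*s + 15.37). Poles: 0.4 + 3.9j, 0.4 - 3.9j, 2.6. RHP poles (Re>0): 3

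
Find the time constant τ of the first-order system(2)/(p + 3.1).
First-order system: τ = -1/pole. Pole = -3.1. τ = -1/(-3.1) = 0.3226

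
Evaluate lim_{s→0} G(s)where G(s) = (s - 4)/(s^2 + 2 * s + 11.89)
DC gain = G(0) = num(0)/den(0) = -4/11.89 = -0.3364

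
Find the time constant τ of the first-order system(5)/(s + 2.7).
First-order system: τ = -1/pole. Pole = -2.7. τ = -1/(-2.7) = 0.3704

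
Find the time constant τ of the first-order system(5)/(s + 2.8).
First-order system: τ = -1/pole. Pole = -2.8. τ = -1/(-2.8) = 0.3571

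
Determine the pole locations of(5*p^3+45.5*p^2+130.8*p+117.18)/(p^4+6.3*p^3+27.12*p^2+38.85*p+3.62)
Set denominator = 0: p^4 + 6.3*p^3 + 27.12*p^2 + 38.85*p + 3.62 = (p + 2)(p + 0.1)(p^2 + 4.2*p + 18.1) = 0 → Poles: -0.1, -2, -2.1 + 3.7j, -2.1 - 3.7j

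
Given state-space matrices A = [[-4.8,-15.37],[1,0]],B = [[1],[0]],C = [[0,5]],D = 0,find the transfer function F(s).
F(s) = C(sI - A)⁻¹B + D.
Characteristic polynomial det(sI - A) = s^2 + 4.8*s + 15.37.
Numerator from C·adj(sI-A)·B + D·det(sI-A) = 5.
F(s) = (5)/(s^2 + 4.8*s + 15.37)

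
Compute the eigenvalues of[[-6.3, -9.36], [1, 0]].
Eigenvalues solve det(λI - A) = 0.
Characteristic polynomial: λ^2 + 6.3*λ + 9.36 = 0.
Factor: (λ + 3.9)(λ + 2.4) = 0.
Roots: -2.4, -3.9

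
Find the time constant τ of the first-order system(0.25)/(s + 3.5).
First-order system: τ = -1/pole. Pole = -3.5. τ = -1/(-3.5) = 0.2857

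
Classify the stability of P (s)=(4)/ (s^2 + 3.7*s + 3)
Denominator: s^2 + 3.7*s + 3 = (s + 2.5)(s + 1.2). Poles: -1.2, -2.5. Stable (all poles in LHP)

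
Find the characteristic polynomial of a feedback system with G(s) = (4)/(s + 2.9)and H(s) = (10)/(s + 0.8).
Characteristic poly = G_den * H_den + G_num * H_num = (s^2 + 3.7*s + 2.32) + (40) = s^2 + 3.7*s + 42.32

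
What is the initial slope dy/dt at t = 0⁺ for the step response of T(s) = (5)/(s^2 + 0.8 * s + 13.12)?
IVT: y'(0⁺) = lim_{s→∞} s²·Y(s) = lim_{s→∞} s·T(s).
deg(num) = 0, deg(den) = 2, relative degree = 2 ≥ 2, so s·T(s) → 0. Initial slope = 0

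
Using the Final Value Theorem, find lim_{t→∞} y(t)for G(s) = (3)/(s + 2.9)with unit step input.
FVT: lim_{t→∞} y(t) = lim_{s→0} s*Y(s) where Y(s) = G(s)/s.
= lim_{s→0} G(s) = G(0) = num(0)/den(0) = 3/2.9 = 1.034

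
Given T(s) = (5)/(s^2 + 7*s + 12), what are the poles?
Set denominator = 0: s^2 + 7*s + 12 = (s + 3)(s + 4) = 0 → Poles: -3, -4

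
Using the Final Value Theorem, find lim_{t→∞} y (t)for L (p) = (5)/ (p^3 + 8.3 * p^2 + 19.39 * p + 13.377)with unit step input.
FVT: lim_{t→∞} y(t) = lim_{p→0} p*Y(p) where Y(p) = L(p)/p.
= lim_{p→0} L(p) = L(0) = num(0)/den(0) = 5/13.377 = 0.3738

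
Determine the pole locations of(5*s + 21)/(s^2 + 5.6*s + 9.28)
Set denominator = 0: s^2 + 5.6*s + 9.28 = 0 → Poles: -2.8 + 1.2j, -2.8 - 1.2j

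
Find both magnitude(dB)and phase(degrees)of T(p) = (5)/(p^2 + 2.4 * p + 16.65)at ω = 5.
Substitute p = j*5: T(j5) = -0.195347 - 0.280738j.
|T| = 20*log₁₀(sqrt(Re²+Im²)) = -9.32 dB.
∠T = atan2(Im, Re) = -124.83°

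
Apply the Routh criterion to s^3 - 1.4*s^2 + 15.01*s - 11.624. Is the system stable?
Routh array:
s^3: [1, 15.01]; s^2: [-1.4, -11.624]; s^1: [6.70714]; s^0: [-11.624]
First column: [1, -1.4, 6.70714, -11.624]. Sign changes = 3.
No, unstable (3 RHP root(s))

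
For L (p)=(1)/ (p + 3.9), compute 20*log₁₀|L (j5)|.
Substitute p = j*5: L(j5) = 0.0969908 - 0.124347j.
|L(j5)| = sqrt(Re² + Im²) = 0.1577.
20*log₁₀(0.1577) = -16.04 dB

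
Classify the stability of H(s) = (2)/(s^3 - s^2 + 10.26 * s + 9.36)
Denominator: s^3 - s^2 + 10.26*s + 9.36 = (s + 0.8)(s^2 - 1.8*s + 11.7). Poles: -0.8, 0.9 + 3.3j, 0.9 - 3.3j. Unstable (2 pole(s) in RHP)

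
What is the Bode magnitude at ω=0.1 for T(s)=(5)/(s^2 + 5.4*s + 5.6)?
Substitute s = j*0.1: T(j0.1) = 0.886185 - 0.0856064j.
|T(j0.1)| = sqrt(Re² + Im²) = 0.8903.
20*log₁₀(0.8903) = -1.01 dB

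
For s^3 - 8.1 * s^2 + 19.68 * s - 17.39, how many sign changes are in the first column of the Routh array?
Routh array:
s^3: [1, 19.68]; s^2: [-8.1, -17.39]; s^1: [17.5331]; s^0: [-17.39]
First column: [1, -8.1, 17.5331, -17.39]. Sign changes = 3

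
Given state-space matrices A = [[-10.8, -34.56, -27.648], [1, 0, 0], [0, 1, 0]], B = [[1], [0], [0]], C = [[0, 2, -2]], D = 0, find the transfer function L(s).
L(s) = C(sI - A)⁻¹B + D.
Characteristic polynomial det(sI - A) = s^3 + 10.8*s^2 + 34.56*s + 27.648.
Numerator from C·adj(sI-A)·B + D·det(sI-A) = 2*s - 2.
L(s) = (2*s - 2)/(s^3 + 10.8*s^2 + 34.56*s + 27.648)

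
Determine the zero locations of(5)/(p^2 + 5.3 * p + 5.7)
Numerator is a nonzero constant (5) → Zeros: none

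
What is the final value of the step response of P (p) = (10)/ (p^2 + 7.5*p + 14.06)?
FVT: lim_{t→∞} y(t) = lim_{p→0} p*Y(p) where Y(p) = P(p)/p.
= lim_{p→0} P(p) = P(0) = num(0)/den(0) = 10/14.06 = 0.7112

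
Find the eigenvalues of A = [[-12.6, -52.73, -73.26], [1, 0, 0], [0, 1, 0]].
Eigenvalues solve det(λI - A) = 0.
Characteristic polynomial: λ^3 + 12.6*λ^2 + 52.73*λ + 73.26 = 0.
Factor: (λ + 3.7)(λ + 4.5)(λ + 4.4) = 0.
Roots: -3.7, -4.4, -4.5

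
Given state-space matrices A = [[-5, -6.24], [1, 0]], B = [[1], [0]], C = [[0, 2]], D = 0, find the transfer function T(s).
T(s) = C(sI - A)⁻¹B + D.
Characteristic polynomial det(sI - A) = s^2 + 5*s + 6.24.
Numerator from C·adj(sI-A)·B + D·det(sI-A) = 2.
T(s) = (2)/(s^2 + 5*s + 6.24)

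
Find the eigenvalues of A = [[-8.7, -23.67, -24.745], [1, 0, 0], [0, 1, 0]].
Eigenvalues solve det(λI - A) = 0.
Characteristic polynomial: λ^3 + 8.7*λ^2 + 23.67*λ + 24.745 = 0.
Factor: (λ + 4.9)(λ^2 + 3.8*λ + 5.05) = 0.
Roots: -1.9 + 1.2j, -1.9 - 1.2j, -4.9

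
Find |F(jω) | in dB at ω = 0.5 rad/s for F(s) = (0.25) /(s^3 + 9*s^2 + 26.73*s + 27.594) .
Substitute s = j*0.5: F(j0.5) = 0.00774936 - 0.00404836j.
|F(j0.5)| = sqrt(Re² + Im²) = 0.008743.
20*log₁₀(0.008743) = -41.17 dB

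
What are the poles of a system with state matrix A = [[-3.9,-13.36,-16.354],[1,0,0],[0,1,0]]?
Eigenvalues solve det(λI - A) = 0.
Characteristic polynomial: λ^3 + 3.9*λ^2 + 13.36*λ + 16.354 = 0.
Factor: (λ + 1.7)(λ^2 + 2.2*λ + 9.62) = 0.
Roots: -1.1 + 2.9j, -1.1 - 2.9j, -1.7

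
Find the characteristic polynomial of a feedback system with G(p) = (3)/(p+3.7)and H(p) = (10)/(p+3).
Characteristic poly = G_den * H_den + G_num * H_num = (p^2 + 6.7*p + 11.1) + (30) = p^2 + 6.7*p + 41.1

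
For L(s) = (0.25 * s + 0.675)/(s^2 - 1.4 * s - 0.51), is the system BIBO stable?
Denominator: s^2 - 1.4*s - 0.51 = (s - 1.7)(s + 0.3). Poles: -0.3, 1.7. All Re(p)<0: No (unstable)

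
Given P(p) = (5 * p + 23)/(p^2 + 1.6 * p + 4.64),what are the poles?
Set denominator = 0: p^2 + 1.6*p + 4.64 = 0 → Poles: -0.8 + 2j, -0.8 - 2j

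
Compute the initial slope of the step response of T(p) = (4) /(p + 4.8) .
IVT: y'(0⁺) = lim_{p→∞} p²·Y(p) = lim_{p→∞} p·T(p).
deg(num) = 0, deg(den) = 1, relative degree = 1, so p·T(p) → (leading num)/(leading den) = 4/1 = 4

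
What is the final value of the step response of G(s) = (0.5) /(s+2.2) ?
FVT: lim_{t→∞} y(t) = lim_{s→0} s*Y(s) where Y(s) = G(s)/s.
= lim_{s→0} G(s) = G(0) = num(0)/den(0) = 0.5/2.2 = 0.2273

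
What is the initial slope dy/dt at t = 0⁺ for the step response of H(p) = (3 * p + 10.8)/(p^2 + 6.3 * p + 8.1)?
IVT: y'(0⁺) = lim_{p→∞} p²·Y(p) = lim_{p→∞} p·H(p).
deg(num) = 1, deg(den) = 2, relative degree = 1, so p·H(p) → (leading num)/(leading den) = 3/1 = 3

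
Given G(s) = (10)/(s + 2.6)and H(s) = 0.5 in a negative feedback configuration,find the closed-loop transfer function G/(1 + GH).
Closed-loop T = G/(1+GH).
Numerator: G_num * H_den = 10.
Denominator: G_den * H_den + G_num * H_num = (s + 2.6) + (5) = s + 7.6.
T(s) = (10)/(s + 7.6)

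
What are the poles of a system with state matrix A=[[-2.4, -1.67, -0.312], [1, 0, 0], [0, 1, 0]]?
Eigenvalues solve det(λI - A) = 0.
Characteristic polynomial: λ^3 + 2.4*λ^2 + 1.67*λ + 0.312 = 0.
Factor: (λ + 0.8)(λ + 0.3)(λ + 1.3) = 0.
Roots: -0.3, -0.8, -1.3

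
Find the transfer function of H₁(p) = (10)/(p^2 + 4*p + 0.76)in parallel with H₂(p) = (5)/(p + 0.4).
Parallel: H = H₁ + H₂ = (n₁·d₂ + n₂·d₁)/(d₁·d₂).
n₁·d₂ = 10*p + 4. n₂·d₁ = 5*p^2 + 20*p + 3.8. Sum = 5*p^2 + 30*p + 7.8. d₁·d₂ = p^3 + 4.4*p^2 + 2.36*p + 0.304.
H(p) = (5*p^2 + 30*p + 7.8)/(p^3 + 4.4*p^2 + 2.36*p + 0.304)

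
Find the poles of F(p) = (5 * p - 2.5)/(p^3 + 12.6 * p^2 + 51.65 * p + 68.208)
Set denominator = 0: p^3 + 12.6*p^2 + 51.65*p + 68.208 = (p + 2.9)(p + 4.9)(p + 4.8) = 0 → Poles: -2.9, -4.8, -4.9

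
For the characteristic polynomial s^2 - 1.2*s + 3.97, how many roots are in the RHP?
Poles: 0.6 + 1.9j, 0.6 - 1.9j. RHP poles (Re>0): 2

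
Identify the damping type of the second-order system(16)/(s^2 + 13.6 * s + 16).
Standard form: ωn²/(s²+2ζωn·s+ωn²) gives ωn=4, ζ=1.7.
Overdamped (ζ = 1.7 > 1)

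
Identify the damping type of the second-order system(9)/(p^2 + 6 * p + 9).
Standard form: ωn²/(p²+2ζωn·p+ωn²) gives ωn=3, ζ=1.
Critically damped (ζ = 1)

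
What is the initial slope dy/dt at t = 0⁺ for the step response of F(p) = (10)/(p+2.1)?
IVT: y'(0⁺) = lim_{p→∞} p²·Y(p) = lim_{p→∞} p·F(p).
deg(num) = 0, deg(den) = 1, relative degree = 1, so p·F(p) → (leading num)/(leading den) = 10/1 = 10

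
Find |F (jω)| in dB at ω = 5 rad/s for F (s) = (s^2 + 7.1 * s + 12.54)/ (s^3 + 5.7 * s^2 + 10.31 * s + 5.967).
Substitute s = j*5: F(j5) = -0.0377046 - 0.239727j.
|F(j5)| = sqrt(Re² + Im²) = 0.2427.
20*log₁₀(0.2427) = -12.30 dB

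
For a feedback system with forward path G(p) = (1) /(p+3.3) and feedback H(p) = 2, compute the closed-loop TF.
Closed-loop T = G/(1+GH).
Numerator: G_num * H_den = 1.
Denominator: G_den * H_den + G_num * H_num = (p + 3.3) + (2) = p + 5.3.
T(p) = (1)/(p + 5.3)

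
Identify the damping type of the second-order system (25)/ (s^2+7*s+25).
Standard form: ωn²/(s²+2ζωn·s+ωn²) gives ωn=5, ζ=0.7.
Underdamped (ζ = 0.7 < 1)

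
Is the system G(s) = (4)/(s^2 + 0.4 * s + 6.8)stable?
Denominator: s^2 + 0.4*s + 6.8. Poles: -0.2 + 2.6j, -0.2 - 2.6j. All Re(p)<0: Yes (stable)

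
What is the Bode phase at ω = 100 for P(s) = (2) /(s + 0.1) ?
Substitute s = j*100: P(j100) = 2e-05 - 0.02j.
∠P(j100) = atan2(Im, Re) = atan2(-0.02, 2e-05) = -89.94°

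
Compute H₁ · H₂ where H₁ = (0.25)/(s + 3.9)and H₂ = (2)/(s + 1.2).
Series: H = H₁ · H₂ = (n₁·n₂)/(d₁·d₂).
Num: n₁·n₂ = 0.5. Den: d₁·d₂ = s^2 + 5.1*s + 4.68.
H(s) = (0.5)/(s^2 + 5.1*s + 4.68)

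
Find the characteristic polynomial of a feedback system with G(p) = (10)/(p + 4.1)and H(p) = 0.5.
Characteristic poly = G_den * H_den + G_num * H_num = (p + 4.1) + (5) = p + 9.1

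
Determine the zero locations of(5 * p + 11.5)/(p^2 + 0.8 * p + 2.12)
Set numerator = 0: 5*p + 11.5 = 0 → Zeros: -2.3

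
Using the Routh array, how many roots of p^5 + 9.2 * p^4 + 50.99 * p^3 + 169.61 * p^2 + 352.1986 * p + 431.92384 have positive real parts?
Routh array:
p^5: [1, 50.99, 352.1986]; p^4: [9.2, 169.61, 431.92384]; p^3: [32.5541, 305.25]; p^2: [83.3443, 431.92384]; p^1: [136.542]; p^0: [431.92384]
First column: [1, 9.2, 32.5541, 83.3443, 136.542, 431.92384]. Sign changes = RHP roots = 0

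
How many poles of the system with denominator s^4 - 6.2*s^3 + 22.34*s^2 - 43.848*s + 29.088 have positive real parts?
s^4 - 6.2*s^3 + 22.34*s^2 - 43.848*s + 29.088 = (s - 2.4)(s - 1.2)(s^2 - 2.6*s + 10.1). Poles: 1.2, 1.3 + 2.9j, 1.3 - 2.9j, 2.4. RHP poles (Re>0): 4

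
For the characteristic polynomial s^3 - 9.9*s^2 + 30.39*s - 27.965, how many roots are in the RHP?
s^3 - 9.9*s^2 + 30.39*s - 27.965 = (s - 1.7)(s - 4.7)(s - 3.5). Poles: 1.7, 3.5, 4.7. RHP poles (Re>0): 3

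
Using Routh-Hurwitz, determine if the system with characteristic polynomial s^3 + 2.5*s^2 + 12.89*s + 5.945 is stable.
Routh array:
s^3: [1, 12.89]; s^2: [2.5, 5.945]; s^1: [10.512]; s^0: [5.945]
First column: [1, 2.5, 10.512, 5.945]. Sign changes = 0.
Yes, stable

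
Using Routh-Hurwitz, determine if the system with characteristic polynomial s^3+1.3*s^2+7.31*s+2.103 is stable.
Routh array:
s^3: [1, 7.31]; s^2: [1.3, 2.103]; s^1: [5.69231]; s^0: [2.103]
First column: [1, 1.3, 5.69231, 2.103]. Sign changes = 0.
Yes, stable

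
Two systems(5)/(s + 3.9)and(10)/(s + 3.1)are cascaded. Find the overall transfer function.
Series: H = H₁ · H₂ = (n₁·n₂)/(d₁·d₂).
Num: n₁·n₂ = 50. Den: d₁·d₂ = s^2 + 7*s + 12.09.
H(s) = (50)/(s^2 + 7*s + 12.09)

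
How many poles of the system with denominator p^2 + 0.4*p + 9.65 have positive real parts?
Poles: -0.2 + 3.1j, -0.2 - 3.1j. RHP poles (Re>0): 0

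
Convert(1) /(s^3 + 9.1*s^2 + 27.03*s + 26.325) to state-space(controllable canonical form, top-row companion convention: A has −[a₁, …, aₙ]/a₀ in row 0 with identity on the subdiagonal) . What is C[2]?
Reachable canonical form: C = numerator coefficients (right-aligned, zero-padded to length n).
num = 1, C = [[0, 0, 1]].
C[2] = 1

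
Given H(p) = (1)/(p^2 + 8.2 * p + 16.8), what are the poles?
Set denominator = 0: p^2 + 8.2*p + 16.8 = (p + 4.2)(p + 4) = 0 → Poles: -4, -4.2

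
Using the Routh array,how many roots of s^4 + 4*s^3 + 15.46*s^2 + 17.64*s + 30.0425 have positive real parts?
Routh array:
s^4: [1, 15.46, 30.0425]; s^3: [4, 17.64]; s^2: [11.05, 30.0425]; s^1: [6.76489]; s^0: [30.0425]
First column: [1, 4, 11.05, 6.76489, 30.0425]. Sign changes = RHP roots = 0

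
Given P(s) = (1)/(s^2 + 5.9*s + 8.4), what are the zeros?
Numerator is a nonzero constant (1) → Zeros: none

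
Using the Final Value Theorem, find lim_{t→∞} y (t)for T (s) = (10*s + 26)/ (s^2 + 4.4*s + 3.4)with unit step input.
FVT: lim_{t→∞} y(t) = lim_{s→0} s*Y(s) where Y(s) = T(s)/s.
= lim_{s→0} T(s) = T(0) = num(0)/den(0) = 26/3.4 = 7.647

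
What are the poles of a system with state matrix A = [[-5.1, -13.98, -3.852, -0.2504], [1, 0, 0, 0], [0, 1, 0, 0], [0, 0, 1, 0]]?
Eigenvalues solve det(λI - A) = 0.
Characteristic polynomial: λ^4 + 5.1*λ^3 + 13.98*λ^2 + 3.852*λ + 0.2504 = 0.
Factor: (λ + 0.1)(λ + 0.2)(λ^2 + 4.8*λ + 12.52) = 0.
Roots: -0.1, -0.2, -2.4 + 2.6j, -2.4 - 2.6j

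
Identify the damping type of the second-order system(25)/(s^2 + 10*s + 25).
Standard form: ωn²/(s²+2ζωn·s+ωn²) gives ωn=5, ζ=1.
Critically damped (ζ = 1)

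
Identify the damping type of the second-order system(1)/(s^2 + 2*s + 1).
Standard form: ωn²/(s²+2ζωn·s+ωn²) gives ωn=1, ζ=1.
Critically damped (ζ = 1)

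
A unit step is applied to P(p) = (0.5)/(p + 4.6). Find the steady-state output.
FVT: lim_{t→∞} y(t) = lim_{p→0} p*Y(p) where Y(p) = P(p)/p.
= lim_{p→0} P(p) = P(0) = num(0)/den(0) = 0.5/4.6 = 0.1087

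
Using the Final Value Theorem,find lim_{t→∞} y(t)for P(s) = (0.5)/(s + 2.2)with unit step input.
FVT: lim_{t→∞} y(t) = lim_{s→0} s*Y(s) where Y(s) = P(s)/s.
= lim_{s→0} P(s) = P(0) = num(0)/den(0) = 0.5/2.2 = 0.2273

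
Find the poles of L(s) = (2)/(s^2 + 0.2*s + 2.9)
Set denominator = 0: s^2 + 0.2*s + 2.9 = 0 → Poles: -0.1 + 1.7j, -0.1 - 1.7j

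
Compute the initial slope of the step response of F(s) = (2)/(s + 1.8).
IVT: y'(0⁺) = lim_{s→∞} s²·Y(s) = lim_{s→∞} s·F(s).
deg(num) = 0, deg(den) = 1, relative degree = 1, so s·F(s) → (leading num)/(leading den) = 2/1 = 2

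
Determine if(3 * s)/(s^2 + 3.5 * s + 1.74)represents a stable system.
Denominator: s^2 + 3.5*s + 1.74 = (s + 0.6)(s + 2.9). Poles: -0.6, -2.9. All Re(p)<0: Yes (stable)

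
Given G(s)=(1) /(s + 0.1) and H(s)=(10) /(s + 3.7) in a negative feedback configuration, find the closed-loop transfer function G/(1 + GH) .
Closed-loop T = G/(1+GH).
Numerator: G_num * H_den = s + 3.7.
Denominator: G_den * H_den + G_num * H_num = (s^2 + 3.8*s + 0.37) + (10) = s^2 + 3.8*s + 10.37.
T(s) = (s + 3.7)/(s^2 + 3.8*s + 10.37)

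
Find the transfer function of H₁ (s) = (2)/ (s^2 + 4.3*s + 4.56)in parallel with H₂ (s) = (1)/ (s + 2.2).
Parallel: H = H₁ + H₂ = (n₁·d₂ + n₂·d₁)/(d₁·d₂).
n₁·d₂ = 2*s + 4.4. n₂·d₁ = s^2 + 4.3*s + 4.56. Sum = s^2 + 6.3*s + 8.96. d₁·d₂ = s^3 + 6.5*s^2 + 14.02*s + 10.032.
H(s) = (s^2 + 6.3*s + 8.96)/(s^3 + 6.5*s^2 + 14.02*s + 10.032)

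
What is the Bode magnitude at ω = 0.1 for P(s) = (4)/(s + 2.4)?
Substitute s = j*0.1: P(j0.1) = 1.66378 - 0.0693241j.
|P(j0.1)| = sqrt(Re² + Im²) = 1.665.
20*log₁₀(1.665) = 4.43 dB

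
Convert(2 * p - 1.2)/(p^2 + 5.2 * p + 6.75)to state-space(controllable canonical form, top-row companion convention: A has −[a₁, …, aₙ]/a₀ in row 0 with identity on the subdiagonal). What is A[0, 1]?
Reachable canonical form for den = p^2 + 5.2*p + 6.75: top row of A = -[a₁,a₂,...,aₙ]/a₀, ones on the subdiagonal, zeros elsewhere.
A = [[-5.2, -6.75], [1, 0]].
A[0,1] = -6.75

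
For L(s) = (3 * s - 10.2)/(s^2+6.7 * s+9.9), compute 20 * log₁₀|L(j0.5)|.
Substitute s = j*0.5: L(j0.5) = -0.895155 + 0.466194j.
|L(j0.5)| = sqrt(Re² + Im²) = 1.009.
20*log₁₀(1.009) = 0.08 dB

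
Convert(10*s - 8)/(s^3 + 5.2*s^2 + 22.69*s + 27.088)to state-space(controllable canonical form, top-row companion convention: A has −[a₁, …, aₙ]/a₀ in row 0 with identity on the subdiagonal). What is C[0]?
Reachable canonical form: C = numerator coefficients (right-aligned, zero-padded to length n).
num = 10*s - 8, C = [[0, 10, -8]].
C[0] = 0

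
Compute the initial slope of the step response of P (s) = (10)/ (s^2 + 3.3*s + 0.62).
IVT: y'(0⁺) = lim_{s→∞} s²·Y(s) = lim_{s→∞} s·P(s).
deg(num) = 0, deg(den) = 2, relative degree = 2 ≥ 2, so s·P(s) → 0. Initial slope = 0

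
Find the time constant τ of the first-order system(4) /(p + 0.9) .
First-order system: τ = -1/pole. Pole = -0.9. τ = -1/(-0.9) = 1.111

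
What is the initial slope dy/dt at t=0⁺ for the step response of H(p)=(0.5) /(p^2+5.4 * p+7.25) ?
IVT: y'(0⁺) = lim_{p→∞} p²·Y(p) = lim_{p→∞} p·H(p).
deg(num) = 0, deg(den) = 2, relative degree = 2 ≥ 2, so p·H(p) → 0. Initial slope = 0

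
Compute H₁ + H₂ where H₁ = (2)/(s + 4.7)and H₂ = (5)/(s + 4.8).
Parallel: H = H₁ + H₂ = (n₁·d₂ + n₂·d₁)/(d₁·d₂).
n₁·d₂ = 2*s + 9.6. n₂·d₁ = 5*s + 23.5. Sum = 7*s + 33.1. d₁·d₂ = s^2 + 9.5*s + 22.56.
H(s) = (7*s + 33.1)/(s^2 + 9.5*s + 22.56)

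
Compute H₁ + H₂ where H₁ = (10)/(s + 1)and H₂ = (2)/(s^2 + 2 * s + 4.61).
Parallel: H = H₁ + H₂ = (n₁·d₂ + n₂·d₁)/(d₁·d₂).
n₁·d₂ = 10*s^2 + 20*s + 46.1. n₂·d₁ = 2*s + 2. Sum = 10*s^2 + 22*s + 48.1. d₁·d₂ = s^3 + 3*s^2 + 6.61*s + 4.61.
H(s) = (10*s^2 + 22*s + 48.1)/(s^3 + 3*s^2 + 6.61*s + 4.61)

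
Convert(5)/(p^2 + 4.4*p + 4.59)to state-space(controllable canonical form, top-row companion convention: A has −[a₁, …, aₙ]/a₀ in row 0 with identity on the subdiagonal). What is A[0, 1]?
Reachable canonical form for den = p^2 + 4.4*p + 4.59: top row of A = -[a₁,a₂,...,aₙ]/a₀, ones on the subdiagonal, zeros elsewhere.
A = [[-4.4, -4.59], [1, 0]].
A[0,1] = -4.59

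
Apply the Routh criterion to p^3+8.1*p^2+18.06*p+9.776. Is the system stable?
Routh array:
p^3: [1, 18.06]; p^2: [8.1, 9.776]; p^1: [16.8531]; p^0: [9.776]
First column: [1, 8.1, 16.8531, 9.776]. Sign changes = 0.
Yes, stable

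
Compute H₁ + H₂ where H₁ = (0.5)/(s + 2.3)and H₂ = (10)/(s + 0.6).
Parallel: H = H₁ + H₂ = (n₁·d₂ + n₂·d₁)/(d₁·d₂).
n₁·d₂ = 0.5*s + 0.3. n₂·d₁ = 10*s + 23. Sum = 10.5*s + 23.3. d₁·d₂ = s^2 + 2.9*s + 1.38.
H(s) = (10.5*s + 23.3)/(s^2 + 2.9*s + 1.38)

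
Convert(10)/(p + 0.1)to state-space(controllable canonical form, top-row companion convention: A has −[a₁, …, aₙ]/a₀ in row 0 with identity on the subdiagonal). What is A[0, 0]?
Reachable canonical form for den = p + 0.1: top row of A = -[a₁,a₂,...,aₙ]/a₀, ones on the subdiagonal, zeros elsewhere.
A = [[-0.1]].
A[0,0] = -0.1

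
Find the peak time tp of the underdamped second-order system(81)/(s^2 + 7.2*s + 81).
Standard form: ωn²/(s²+2ζωn·s+ωn²) → ωn = 9, ζ = 0.4.
ωd = ωn·√(1-ζ²) = 9·√(1-0.4²) = 8.249.
tp = π/ωd = π/8.249 = 0.3809 s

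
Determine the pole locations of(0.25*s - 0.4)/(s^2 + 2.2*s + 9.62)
Set denominator = 0: s^2 + 2.2*s + 9.62 = 0 → Poles: -1.1 + 2.9j, -1.1 - 2.9j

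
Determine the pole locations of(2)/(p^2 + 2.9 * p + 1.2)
Set denominator = 0: p^2 + 2.9*p + 1.2 = (p + 2.4)(p + 0.5) = 0 → Poles: -0.5, -2.4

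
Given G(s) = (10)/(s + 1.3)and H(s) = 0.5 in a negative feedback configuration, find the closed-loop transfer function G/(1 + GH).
Closed-loop T = G/(1+GH).
Numerator: G_num * H_den = 10.
Denominator: G_den * H_den + G_num * H_num = (s + 1.3) + (5) = s + 6.3.
T(s) = (10)/(s + 6.3)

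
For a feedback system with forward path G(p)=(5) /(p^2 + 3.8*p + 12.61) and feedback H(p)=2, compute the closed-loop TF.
Closed-loop T = G/(1+GH).
Numerator: G_num * H_den = 5.
Denominator: G_den * H_den + G_num * H_num = (p^2 + 3.8*p + 12.61) + (10) = p^2 + 3.8*p + 22.61.
T(p) = (5)/(p^2 + 3.8*p + 22.61)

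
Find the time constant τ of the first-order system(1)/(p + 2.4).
First-order system: τ = -1/pole. Pole = -2.4. τ = -1/(-2.4) = 0.4167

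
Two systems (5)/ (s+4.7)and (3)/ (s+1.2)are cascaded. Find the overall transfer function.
Series: H = H₁ · H₂ = (n₁·n₂)/(d₁·d₂).
Num: n₁·n₂ = 15. Den: d₁·d₂ = s^2 + 5.9*s + 5.64.
H(s) = (15)/(s^2 + 5.9*s + 5.64)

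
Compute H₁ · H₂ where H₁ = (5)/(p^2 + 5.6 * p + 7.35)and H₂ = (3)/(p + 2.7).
Series: H = H₁ · H₂ = (n₁·n₂)/(d₁·d₂).
Num: n₁·n₂ = 15. Den: d₁·d₂ = p^3 + 8.3*p^2 + 22.47*p + 19.845.
H(p) = (15)/(p^3 + 8.3*p^2 + 22.47*p + 19.845)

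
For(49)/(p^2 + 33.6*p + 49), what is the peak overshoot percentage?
Standard form: ωn²/(p²+2ζωn·p+ωn²) → ωn = 7, ζ = 2.4.
ζ ≥ 1, so the response is non-oscillatory: peak overshoot = 0%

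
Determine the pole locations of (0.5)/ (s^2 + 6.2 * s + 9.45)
Set denominator = 0: s^2 + 6.2*s + 9.45 = (s + 2.7)(s + 3.5) = 0 → Poles: -2.7, -3.5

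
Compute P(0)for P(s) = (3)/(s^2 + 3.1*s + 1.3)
DC gain = P(0) = num(0)/den(0) = 3/1.3 = 2.308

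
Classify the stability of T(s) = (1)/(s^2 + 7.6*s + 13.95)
Denominator: s^2 + 7.6*s + 13.95 = (s + 4.5)(s + 3.1). Poles: -3.1, -4.5. Stable (all poles in LHP)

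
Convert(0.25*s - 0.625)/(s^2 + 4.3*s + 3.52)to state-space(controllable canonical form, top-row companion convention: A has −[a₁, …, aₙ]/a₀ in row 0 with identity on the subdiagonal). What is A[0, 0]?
Reachable canonical form for den = s^2 + 4.3*s + 3.52: top row of A = -[a₁,a₂,...,aₙ]/a₀, ones on the subdiagonal, zeros elsewhere.
A = [[-4.3, -3.52], [1, 0]].
A[0,0] = -4.3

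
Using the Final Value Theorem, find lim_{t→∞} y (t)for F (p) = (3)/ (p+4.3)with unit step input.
FVT: lim_{t→∞} y(t) = lim_{p→0} p*Y(p) where Y(p) = F(p)/p.
= lim_{p→0} F(p) = F(0) = num(0)/den(0) = 3/4.3 = 0.6977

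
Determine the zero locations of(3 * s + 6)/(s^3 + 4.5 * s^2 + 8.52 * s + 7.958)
Set numerator = 0: 3*s + 6 = 0 → Zeros: -2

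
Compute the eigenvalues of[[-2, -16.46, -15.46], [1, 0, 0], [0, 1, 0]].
Eigenvalues solve det(λI - A) = 0.
Characteristic polynomial: λ^3 + 2*λ^2 + 16.46*λ + 15.46 = 0.
Factor: (λ + 1)(λ^2 + λ + 15.46) = 0.
Roots: -0.5 + 3.9j, -0.5 - 3.9j, -1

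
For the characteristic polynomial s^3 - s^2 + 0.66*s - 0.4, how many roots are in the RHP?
s^3 - s^2 + 0.66*s - 0.4 = (s - 0.8)(s^2 - 0.2*s + 0.5). Poles: 0.1 + 0.7j, 0.1 - 0.7j, 0.8. RHP poles (Re>0): 3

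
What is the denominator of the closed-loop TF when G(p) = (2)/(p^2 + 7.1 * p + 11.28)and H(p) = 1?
Characteristic poly = G_den * H_den + G_num * H_num = (p^2 + 7.1*p + 11.28) + (2) = p^2 + 7.1*p + 13.28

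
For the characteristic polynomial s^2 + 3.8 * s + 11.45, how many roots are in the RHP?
Poles: -1.9 + 2.8j, -1.9 - 2.8j. RHP poles (Re>0): 0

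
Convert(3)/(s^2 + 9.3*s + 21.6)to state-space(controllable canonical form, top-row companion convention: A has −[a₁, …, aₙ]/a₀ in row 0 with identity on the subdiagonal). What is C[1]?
Reachable canonical form: C = numerator coefficients (right-aligned, zero-padded to length n).
num = 3, C = [[0, 3]].
C[1] = 3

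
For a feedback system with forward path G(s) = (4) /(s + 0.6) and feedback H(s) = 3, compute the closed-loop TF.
Closed-loop T = G/(1+GH).
Numerator: G_num * H_den = 4.
Denominator: G_den * H_den + G_num * H_num = (s + 0.6) + (12) = s + 12.6.
T(s) = (4)/(s + 12.6)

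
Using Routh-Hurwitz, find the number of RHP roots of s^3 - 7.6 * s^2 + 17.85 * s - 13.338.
Routh array:
s^3: [1, 17.85]; s^2: [-7.6, -13.338]; s^1: [16.095]; s^0: [-13.338]
First column: [1, -7.6, 16.095, -13.338]. Sign changes = RHP roots = 3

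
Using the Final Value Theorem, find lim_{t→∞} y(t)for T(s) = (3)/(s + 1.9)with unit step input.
FVT: lim_{t→∞} y(t) = lim_{s→0} s*Y(s) where Y(s) = T(s)/s.
= lim_{s→0} T(s) = T(0) = num(0)/den(0) = 3/1.9 = 1.579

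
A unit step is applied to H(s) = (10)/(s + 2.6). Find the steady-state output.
FVT: lim_{t→∞} y(t) = lim_{s→0} s*Y(s) where Y(s) = H(s)/s.
= lim_{s→0} H(s) = H(0) = num(0)/den(0) = 10/2.6 = 3.846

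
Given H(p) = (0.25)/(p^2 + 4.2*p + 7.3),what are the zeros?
Numerator is a nonzero constant (0.25) → Zeros: none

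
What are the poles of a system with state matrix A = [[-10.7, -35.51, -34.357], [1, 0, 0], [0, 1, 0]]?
Eigenvalues solve det(λI - A) = 0.
Characteristic polynomial: λ^3 + 10.7*λ^2 + 35.51*λ + 34.357 = 0.
Factor: (λ + 4.7)(λ + 1.7)(λ + 4.3) = 0.
Roots: -1.7, -4.3, -4.7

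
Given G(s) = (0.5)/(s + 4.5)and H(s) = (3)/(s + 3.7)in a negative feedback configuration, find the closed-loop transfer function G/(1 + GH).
Closed-loop T = G/(1+GH).
Numerator: G_num * H_den = 0.5*s + 1.85.
Denominator: G_den * H_den + G_num * H_num = (s^2 + 8.2*s + 16.65) + (1.5) = s^2 + 8.2*s + 18.15.
T(s) = (0.5*s + 1.85)/(s^2 + 8.2*s + 18.15)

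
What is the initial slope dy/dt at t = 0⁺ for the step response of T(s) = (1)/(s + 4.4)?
IVT: y'(0⁺) = lim_{s→∞} s²·Y(s) = lim_{s→∞} s·T(s).
deg(num) = 0, deg(den) = 1, relative degree = 1, so s·T(s) → (leading num)/(leading den) = 1/1 = 1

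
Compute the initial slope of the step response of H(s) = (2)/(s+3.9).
IVT: y'(0⁺) = lim_{s→∞} s²·Y(s) = lim_{s→∞} s·H(s).
deg(num) = 0, deg(den) = 1, relative degree = 1, so s·H(s) → (leading num)/(leading den) = 2/1 = 2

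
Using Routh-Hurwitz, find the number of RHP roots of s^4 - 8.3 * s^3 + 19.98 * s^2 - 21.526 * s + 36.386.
Routh array:
s^4: [1, 19.98, 36.386]; s^3: [-8.3, -21.526]; s^2: [17.3865, 36.386]; s^1: [-4.15599]; s^0: [36.386]
First column: [1, -8.3, 17.3865, -4.15599, 36.386]. Sign changes = RHP roots = 4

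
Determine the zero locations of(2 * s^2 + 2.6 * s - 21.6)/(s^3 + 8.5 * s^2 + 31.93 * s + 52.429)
Set numerator = 0: 2*s^2 + 2.6*s - 21.6 = 2*(s + 4)(s - 2.7) = 0 → Zeros: -4, 2.7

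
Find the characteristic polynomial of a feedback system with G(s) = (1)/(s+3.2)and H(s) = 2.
Characteristic poly = G_den * H_den + G_num * H_num = (s + 3.2) + (2) = s + 5.2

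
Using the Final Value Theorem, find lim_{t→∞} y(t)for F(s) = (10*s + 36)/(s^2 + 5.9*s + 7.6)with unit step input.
FVT: lim_{t→∞} y(t) = lim_{s→0} s*Y(s) where Y(s) = F(s)/s.
= lim_{s→0} F(s) = F(0) = num(0)/den(0) = 36/7.6 = 4.737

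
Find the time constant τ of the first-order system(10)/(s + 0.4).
First-order system: τ = -1/pole. Pole = -0.4. τ = -1/(-0.4) = 2.5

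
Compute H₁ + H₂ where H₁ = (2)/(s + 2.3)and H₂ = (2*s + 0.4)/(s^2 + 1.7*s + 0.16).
Parallel: H = H₁ + H₂ = (n₁·d₂ + n₂·d₁)/(d₁·d₂).
n₁·d₂ = 2*s^2 + 3.4*s + 0.32. n₂·d₁ = 2*s^2 + 5*s + 0.92. Sum = 4*s^2 + 8.4*s + 1.24. d₁·d₂ = s^3 + 4*s^2 + 4.07*s + 0.368.
H(s) = (4*s^2 + 8.4*s + 1.24)/(s^3 + 4*s^2 + 4.07*s + 0.368)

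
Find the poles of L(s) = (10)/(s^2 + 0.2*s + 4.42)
Set denominator = 0: s^2 + 0.2*s + 4.42 = 0 → Poles: -0.1 + 2.1j, -0.1 - 2.1j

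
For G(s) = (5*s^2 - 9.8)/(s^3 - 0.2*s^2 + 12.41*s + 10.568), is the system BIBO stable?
Denominator: s^3 - 0.2*s^2 + 12.41*s + 10.568 = (s + 0.8)(s^2 - s + 13.21). Poles: -0.8, 0.5 + 3.6j, 0.5 - 3.6j. All Re(p)<0: No (unstable)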